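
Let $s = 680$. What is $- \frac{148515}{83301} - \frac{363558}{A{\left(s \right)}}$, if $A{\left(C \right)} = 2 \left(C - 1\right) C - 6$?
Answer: $- \frac{27904757578}{12820495939} \approx -2.1766$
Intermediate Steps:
$A{\left(C \right)} = -6 + 2 C \left(-1 + C\right)$ ($A{\left(C \right)} = 2 \left(-1 + C\right) C - 6 = 2 C \left(-1 + C\right) - 6 = -6 + 2 C \left(-1 + C\right)$)
$- \frac{148515}{83301} - \frac{363558}{A{\left(s \right)}} = - \frac{148515}{83301} - \frac{363558}{-6 - 1360 + 2 \cdot 680^{2}} = \left(-148515\right) \frac{1}{83301} - \frac{363558}{-6 - 1360 + 2 \cdot 462400} = - \frac{49505}{27767} - \frac{363558}{-6 - 1360 + 924800} = - \frac{49505}{27767} - \frac{363558}{923434} = - \frac{49505}{27767} - \frac{181779}{461717} = - \frac{27904757578}{12820495939}$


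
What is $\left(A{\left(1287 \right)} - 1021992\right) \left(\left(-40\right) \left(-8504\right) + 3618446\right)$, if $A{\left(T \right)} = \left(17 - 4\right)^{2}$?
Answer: $-4044994658738$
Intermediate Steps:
$A{\left(T \right)} = 169$ ($A{\left(T \right)} = 13^{2} = 169$)
$\left(A{\left(1287 \right)} - 1021992\right) \left(\left(-40\right) \left(-8504\right) + 3618446\right) = \left(169 - 1021992\right) \left(\left(-40\right) \left(-8504\right) + 3618446\right) = - 1021823 \left(340160 + 3618446\right) = \left(-1021823\right) 3958606 = -4044994658738$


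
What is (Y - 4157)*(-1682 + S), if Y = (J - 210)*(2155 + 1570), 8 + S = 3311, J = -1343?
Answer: -9384101922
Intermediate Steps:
S = 3303 (S = -8 + 3311 = 3303)
Y = -5784925 (Y = (-1343 - 210)*(2155 + 1570) = -1553*3725 = -5784925)
(Y - 4157)*(-1682 + S) = (-5784925 - 4157)*(-1682 + 3303) = -5789082*1621 = -9384101922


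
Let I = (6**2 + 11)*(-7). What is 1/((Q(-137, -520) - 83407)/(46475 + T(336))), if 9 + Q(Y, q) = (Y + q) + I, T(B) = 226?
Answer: -5189/9378 ≈ -0.55332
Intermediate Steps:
I = -329 (I = (36 + 11)*(-7) = 47*(-7) = -329)
Q(Y, q) = -338 + Y + q (Q(Y, q) = -9 + ((Y + q) - 329) = -9 + (-329 + Y + q) = -338 + Y + q)
1/((Q(-137, -520) - 83407)/(46475 + T(336))) = 1/(((-338 - 137 - 520) - 83407)/(46475 + 226)) = 1/((-995 - 83407)/46701) = 1/(-84402*1/46701) = 1/(-9378/5189) = -5189/9378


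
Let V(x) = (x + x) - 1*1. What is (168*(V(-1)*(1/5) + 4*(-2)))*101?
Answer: -729624/5 ≈ -1.4592e+5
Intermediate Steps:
V(x) = -1 + 2*x (V(x) = 2*x - 1 = -1 + 2*x)
(168*(V(-1)*(1/5) + 4*(-2)))*101 = (168*((-1 + 2*(-1))*(1/5) + 4*(-2)))*101 = (168*((-1 - 2)*(1*(⅕)) - 8))*101 = (168*(-3*⅕ - 8))*101 = (168*(-⅗ - 8))*101 = (168*(-43/5))*101 = -7224/5*101 = -729624/5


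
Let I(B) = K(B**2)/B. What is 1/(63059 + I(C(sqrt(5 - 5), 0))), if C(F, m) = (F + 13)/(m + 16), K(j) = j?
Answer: 16/1008957 ≈ 1.5858e-5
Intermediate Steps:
C(F, m) = (13 + F)/(16 + m)
I(B) = B (I(B) = B**2/B = B)
1/(63059 + I(C(sqrt(5 - 5), 0))) = 1/(63059 + (13 + sqrt(5 - 5))/(16 + 0)) = 1/(63059 + (13 + sqrt(0))/16) = 1/(63059 + (13 + 0)/16) = 1/(63059 + (1/16)*13) = 1/(63059 + 13/16) = 1/(1008957/16) = 16/1008957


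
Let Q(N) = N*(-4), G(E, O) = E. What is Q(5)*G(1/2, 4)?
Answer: -10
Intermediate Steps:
Q(N) = -4*N
Q(5)*G(1/2, 4) = -4*5/2 = -20*1/2 = -10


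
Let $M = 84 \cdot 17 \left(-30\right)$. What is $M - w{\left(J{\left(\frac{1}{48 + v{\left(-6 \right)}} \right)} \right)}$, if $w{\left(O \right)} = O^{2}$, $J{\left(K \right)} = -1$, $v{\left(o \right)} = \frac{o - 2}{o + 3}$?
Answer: $-42841$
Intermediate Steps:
$v{\left(o \right)} = \frac{-2 + o}{3 + o}$
$M = -42840$ ($M = 1428 \left(-30\right) = -42840$)
$M - w{\left(J{\left(\frac{1}{48 + v{\left(-6 \right)}} \right)} \right)} = -42840 - \left(-1\right)^{2} = -42840 - 1 = -42841$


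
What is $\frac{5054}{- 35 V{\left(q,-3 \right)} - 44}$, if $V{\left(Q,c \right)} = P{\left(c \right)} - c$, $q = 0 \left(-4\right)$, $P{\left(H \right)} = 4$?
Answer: $- \frac{5054}{289} \approx -17.488$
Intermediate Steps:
$q = 0$
$V{\left(Q,c \right)} = 4 - c$
$\frac{5054}{- 35 V{\left(q,-3 \right)} - 44} = \frac{5054}{- 35 \left(4 - -3\right) - 44} = \frac{5054}{- 35 \left(4 + 3\right) - 44} = \frac{5054}{\left(-35\right) 7 - 44} = \frac{5054}{-245 - 44} = \frac{5054}{-289} = 5054 \left(- \frac{1}{289}\right) = - \frac{5054}{289}$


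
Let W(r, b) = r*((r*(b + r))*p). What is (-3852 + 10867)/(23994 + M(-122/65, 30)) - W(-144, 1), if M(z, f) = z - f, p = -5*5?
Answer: -115462160529625/1557538 ≈ -7.4131e+7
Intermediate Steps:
p = -25
W(r, b) = -25*r²*(b + r) (W(r, b) = r*((r*(b + r))*(-25)) = r*(-25*r*(b + r)) = -25*r²*(b + r))
(-3852 + 10867)/(23994 + M(-122/65, 30)) - W(-144, 1) = (-3852 + 10867)/(23994 + (-122/65 - 1*30)) - 25*(-144)²*(-1*1 - 1*(-144)) = 7015/(23994 + (-122*1/65 - 30)) - 25*20736*(-1 + 144) = 7015/(23994 + (-122/65 - 30)) - 25*20736*143 = 7015/(23994 - 2072/65) - 1*74131200 = 7015/(1557538/65) - 74131200 = 7015*(65/1557538) - 74131200 = 455975/1557538 - 74131200 = -115462160529625/1557538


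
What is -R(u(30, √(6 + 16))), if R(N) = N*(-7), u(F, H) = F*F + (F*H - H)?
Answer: 6300 + 203*√22 ≈ 7252.2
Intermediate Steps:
u(F, H) = F² - H + F*H (u(F, H) = F² + (-H + F*H) = F² - H + F*H)
R(N) = -7*N
-R(u(30, √(6 + 16))) = -(-7)*(30² - √(6 + 16) + 30*√(6 + 16)) = -(-7)*(900 - √22 + 30*√22) = -(-7)*(900 + 29*√22) = -(-6300 - 203*√22) = 6300 + 203*√22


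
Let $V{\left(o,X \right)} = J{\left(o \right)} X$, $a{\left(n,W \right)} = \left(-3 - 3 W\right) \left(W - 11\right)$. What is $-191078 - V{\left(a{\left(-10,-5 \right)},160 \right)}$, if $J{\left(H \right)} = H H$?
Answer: $-6089318$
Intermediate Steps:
$J{\left(H \right)} = H^{2}$
$a{\left(n,W \right)} = \left(-11 + W\right) \left(-3 - 3 W\right)$ ($a{\left(n,W \right)} = \left(-3 - 3 W\right) \left(-11 + W\right) = \left(-11 + W\right) \left(-3 - 3 W\right)$)
$V{\left(o,X \right)} = X o^{2}$ ($V{\left(o,X \right)} = o^{2} X = X o^{2}$)
$-191078 - V{\left(a{\left(-10,-5 \right)},160 \right)} = -191078 - 160 \left(33 - 3 \left(-5\right)^{2} + 30 \left(-5\right)\right)^{2} = -191078 - 160 \left(33 - 75 - 150\right)^{2} = -191078 - 160 \left(-192\right)^{2} = -191078 - 160 \cdot 36864 = -191078 - 5898240 = -6089318$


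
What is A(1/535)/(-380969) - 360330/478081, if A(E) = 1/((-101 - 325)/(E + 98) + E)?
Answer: -5576976725932215415/7399463678307265297 ≈ -0.75370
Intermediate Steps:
A(E) = 1/(E - 426/(98 + E)) (A(E) = 1/(-426/(98 + E) + E) = 1/(E - 426/(98 + E)))
A(1/535)/(-380969) - 360330/478081 = ((98 + 1/535)/(-426 + (1/535)² + 98/535))/(-380969) - 360330/478081 = ((98 + 1/535)/(-426 + (1/535)² + 98*(1/535)))*(-1/380969) - 360330*1/478081 = ((52431/535)/(-426 + 1/286225 + 98/535))*(-1/380969) - 360330/478081 = ((52431/535)/(-121879419/286225))*(-1/380969) - 360330/478081 = -286225/121879419*52431/535*(-1/380969) - 360330/478081 = -9350195/40626473*(-1/380969) - 360330/478081 = 9350195/15477426792337 - 360330/478081 = -5576976725932215415/7399463678307265297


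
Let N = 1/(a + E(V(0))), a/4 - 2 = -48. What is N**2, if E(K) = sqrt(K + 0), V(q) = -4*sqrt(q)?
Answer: 1/33856 ≈ 2.9537e-5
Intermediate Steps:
a = -184 (a = 8 + 4*(-48) = 8 - 192 = -184)
E(K) = sqrt(K)
N = -1/184 (N = 1/(-184 + sqrt(-4*sqrt(0))) = 1/(-184 + sqrt(-4*0)) = 1/(-184 + sqrt(0)) = 1/(-184 + 0) = 1/(-184) = -1/184 ≈ -0.0054348)
N**2 = (-1/184)**2 = 1/33856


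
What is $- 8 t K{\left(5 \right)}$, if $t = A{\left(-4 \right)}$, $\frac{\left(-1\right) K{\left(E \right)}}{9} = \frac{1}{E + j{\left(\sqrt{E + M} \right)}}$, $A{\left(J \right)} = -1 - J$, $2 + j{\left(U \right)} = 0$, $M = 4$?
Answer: $72$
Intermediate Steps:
$j{\left(U \right)} = -2$ ($j{\left(U \right)} = -2 + 0 = -2$)
$K{\left(E \right)} = - \frac{9}{-2 + E}$ ($K{\left(E \right)} = - \frac{9}{E - 2} = - \frac{9}{-2 + E}$)
$t = 3$ ($t = -1 - -4 = -1 + 4 = 3$)
$- 8 t K{\left(5 \right)} = \left(-8\right) 3 \left(- \frac{9}{-2 + 5}\right) = - 24 \left(- \frac{9}{3}\right) = - 24 \left(\left(-9\right) \frac{1}{3}\right) = \left(-24\right) \left(-3\right) = 72$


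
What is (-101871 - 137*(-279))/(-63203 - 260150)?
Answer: 63648/323353 ≈ 0.19684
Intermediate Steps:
(-101871 - 137*(-279))/(-63203 - 260150) = (-101871 + 38223)/(-323353) = -63648*(-1/323353) = 63648/323353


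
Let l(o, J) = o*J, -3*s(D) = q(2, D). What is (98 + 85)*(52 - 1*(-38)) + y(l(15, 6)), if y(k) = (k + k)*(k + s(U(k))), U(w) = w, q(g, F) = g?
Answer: 32550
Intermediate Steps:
s(D) = -⅔ (s(D) = -⅓*2 = -⅔)
l(o, J) = J*o
y(k) = 2*k*(-⅔ + k) (y(k) = (k + k)*(k - ⅔) = (2*k)*(-⅔ + k) = 2*k*(-⅔ + k))
(98 + 85)*(52 - 1*(-38)) + y(l(15, 6)) = (98 + 85)*(52 - 1*(-38)) + 2*(6*15)*(-2 + 3*(6*15))/3 = 183*(52 + 38) + (⅔)*90*(-2 + 3*90) = 183*90 + (⅔)*90*(-2 + 270) = 16470 + (⅔)*90*268 = 16470 + 16080 = 32550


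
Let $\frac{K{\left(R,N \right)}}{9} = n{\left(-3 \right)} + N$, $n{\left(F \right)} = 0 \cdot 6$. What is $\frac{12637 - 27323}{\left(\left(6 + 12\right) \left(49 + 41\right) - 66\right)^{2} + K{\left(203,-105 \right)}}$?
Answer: $- \frac{2098}{344853} \approx -0.0060837$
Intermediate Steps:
$n{\left(F \right)} = 0$
$K{\left(R,N \right)} = 9 N$ ($K{\left(R,N \right)} = 9 \left(0 + N\right) = 9 N$)
$\frac{12637 - 27323}{\left(\left(6 + 12\right) \left(49 + 41\right) - 66\right)^{2} + K{\left(203,-105 \right)}} = \frac{12637 - 27323}{\left(\left(6 + 12\right) \left(49 + 41\right) - 66\right)^{2} + 9 \left(-105\right)} = \frac{12637 - 27323}{\left(18 \cdot 90 - 66\right)^{2} - 945} = \frac{12637 - 27323}{\left(1620 - 66\right)^{2} - 945} = - \frac{14686}{1554^{2} - 945} = - \frac{14686}{2414916 - 945} = - \frac{14686}{2413971} = \left(-14686\right) \frac{1}{2413971} = - \frac{2098}{344853}$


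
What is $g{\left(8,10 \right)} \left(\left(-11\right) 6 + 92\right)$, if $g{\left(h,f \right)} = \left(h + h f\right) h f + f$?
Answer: $183300$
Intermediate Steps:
$g{\left(h,f \right)} = f + f h \left(h + f h\right)$ ($g{\left(h,f \right)} = \left(h + f h\right) h f + f = h \left(h + f h\right) f + f = f h \left(h + f h\right) + f = f + f h \left(h + f h\right)$)
$g{\left(8,10 \right)} \left(\left(-11\right) 6 + 92\right) = 10 \left(1 + 8^{2} + 10 \cdot 8^{2}\right) \left(\left(-11\right) 6 + 92\right) = 10 \left(1 + 64 + 10 \cdot 64\right) \left(-66 + 92\right) = 10 \left(1 + 64 + 640\right) 26 = 10 \cdot 705 \cdot 26 = 7050 \cdot 26 = 183300$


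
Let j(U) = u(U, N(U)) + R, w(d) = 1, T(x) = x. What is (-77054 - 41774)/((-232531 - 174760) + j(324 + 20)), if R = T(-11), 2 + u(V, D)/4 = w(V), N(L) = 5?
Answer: 59414/203653 ≈ 0.29174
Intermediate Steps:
u(V, D) = -4 (u(V, D) = -8 + 4*1 = -8 + 4 = -4)
R = -11
j(U) = -15 (j(U) = -4 - 11 = -15)
(-77054 - 41774)/((-232531 - 174760) + j(324 + 20)) = (-77054 - 41774)/((-232531 - 174760) - 15) = -118828/(-407291 - 15) = -118828/(-407306) = -118828*(-1/407306) = 59414/203653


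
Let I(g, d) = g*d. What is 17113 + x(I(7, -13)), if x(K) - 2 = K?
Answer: 17024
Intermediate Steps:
I(g, d) = d*g
x(K) = 2 + K
17113 + x(I(7, -13)) = 17113 + (2 - 13*7) = 17113 + (2 - 91) = 17113 - 89 = 17024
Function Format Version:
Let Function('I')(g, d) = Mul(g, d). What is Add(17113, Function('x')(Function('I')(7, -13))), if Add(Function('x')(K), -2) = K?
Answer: 17024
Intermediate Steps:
Function('I')(g, d) = Mul(d, g)
Function('x')(K) = Add(2, K)
Add(17113, Function('x')(Function('I')(7, -13))) = Add(17113, Add(2, Mul(-13, 7))) = Add(17113, Add(2, -91)) = Add(17113, -89) = 17024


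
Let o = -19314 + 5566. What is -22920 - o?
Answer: -9172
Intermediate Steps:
o = -13748
-22920 - o = -22920 - 1*(-13748) = -22920 + 13748 = -9172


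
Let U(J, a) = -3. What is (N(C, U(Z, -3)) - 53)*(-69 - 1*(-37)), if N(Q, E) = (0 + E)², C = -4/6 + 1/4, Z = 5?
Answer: 1408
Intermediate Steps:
C = -5/12 (C = -4*⅙ + 1*(¼) = -⅔ + ¼ = -5/12 ≈ -0.41667)
N(Q, E) = E²
(N(C, U(Z, -3)) - 53)*(-69 - 1*(-37)) = ((-3)² - 53)*(-69 - 1*(-37)) = (9 - 53)*(-69 + 37) = -44*(-32) = 1408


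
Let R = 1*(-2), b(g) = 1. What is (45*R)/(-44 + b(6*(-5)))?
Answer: 90/43 ≈ 2.0930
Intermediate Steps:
R = -2
(45*R)/(-44 + b(6*(-5))) = (45*(-2))/(-44 + 1) = -90/(-43) = -90*(-1/43) = 90/43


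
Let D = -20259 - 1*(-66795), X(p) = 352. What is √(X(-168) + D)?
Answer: 2*√11722 ≈ 216.54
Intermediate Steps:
D = 46536 (D = -20259 + 66795 = 46536)
√(X(-168) + D) = √(352 + 46536) = √46888 = 2*√11722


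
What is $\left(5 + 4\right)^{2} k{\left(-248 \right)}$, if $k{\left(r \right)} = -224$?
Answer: $-18144$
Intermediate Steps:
$\left(5 + 4\right)^{2} k{\left(-248 \right)} = \left(5 + 4\right)^{2} \left(-224\right) = 9^{2} \left(-224\right) = 81 \left(-224\right) = -18144$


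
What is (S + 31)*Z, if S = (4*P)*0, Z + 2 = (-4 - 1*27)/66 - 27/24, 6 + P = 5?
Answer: -29419/264 ≈ -111.44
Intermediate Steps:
P = -1 (P = -6 + 5 = -1)
Z = -949/264 (Z = -2 + ((-4 - 1*27)/66 - 27/24) = -2 + ((-4 - 27)*(1/66) - 27*1/24) = -2 + (-31*1/66 - 9/8) = -2 + (-31/66 - 9/8) = -2 - 421/264 = -949/264 ≈ -3.5947)
S = 0 (S = (4*(-1))*0 = -4*0 = 0)
(S + 31)*Z = (0 + 31)*(-949/264) = 31*(-949/264) = -29419/264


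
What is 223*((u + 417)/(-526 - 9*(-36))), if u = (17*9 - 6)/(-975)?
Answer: -15105574/32825 ≈ -460.19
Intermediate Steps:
u = -49/325 (u = (153 - 6)*(-1/975) = 147*(-1/975) = -49/325 ≈ -0.15077)
223*((u + 417)/(-526 - 9*(-36))) = 223*((-49/325 + 417)/(-526 - 9*(-36))) = 223*(135476/(325*(-526 + 324))) = 223*((135476/325)/(-202)) = 223*((135476/325)*(-1/202)) = 223*(-67738/32825) = -15105574/32825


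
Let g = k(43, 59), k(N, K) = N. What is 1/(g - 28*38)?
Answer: -1/1021 ≈ -0.00097943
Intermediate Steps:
g = 43
1/(g - 28*38) = 1/(43 - 28*38) = 1/(43 - 1064) = 1/(-1021) = -1/1021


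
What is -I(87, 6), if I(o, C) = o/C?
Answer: -29/2 ≈ -14.500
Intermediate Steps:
-I(87, 6) = -87/6 = -1*29/2 = -29/2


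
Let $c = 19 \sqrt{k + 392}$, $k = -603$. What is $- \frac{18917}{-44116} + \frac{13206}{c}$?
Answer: $\frac{18917}{44116} - \frac{13206 i \sqrt{211}}{4009} \approx 0.4288 - 47.849 i$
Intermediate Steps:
$c = 19 i \sqrt{211}$ ($c = 19 \sqrt{-603 + 392} = 19 \sqrt{-211} = 19 i \sqrt{211} \approx 275.99 i$)
$- \frac{18917}{-44116} + \frac{13206}{c} = - \frac{18917}{-44116} + \frac{13206}{19 i \sqrt{211}} = \left(-18917\right) \left(- \frac{1}{44116}\right) + 13206 \left(- \frac{i \sqrt{211}}{4009}\right) = \frac{18917}{44116} - \frac{13206 i \sqrt{211}}{4009}$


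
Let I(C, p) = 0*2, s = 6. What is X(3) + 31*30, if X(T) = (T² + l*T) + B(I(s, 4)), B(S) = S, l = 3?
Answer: 948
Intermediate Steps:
I(C, p) = 0
X(T) = T² + 3*T (X(T) = (T² + 3*T) + 0 = T² + 3*T)
X(3) + 31*30 = 3*(3 + 3) + 31*30 = 3*6 + 930 = 18 + 930 = 948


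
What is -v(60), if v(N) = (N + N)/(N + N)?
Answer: -1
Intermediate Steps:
v(N) = 1 (v(N) = (2*N)/((2*N)) = (2*N)*(1/(2*N)) = 1)
-v(60) = -1*1 = -1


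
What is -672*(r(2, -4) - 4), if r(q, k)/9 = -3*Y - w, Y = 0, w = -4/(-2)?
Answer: 14784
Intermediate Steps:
w = 2 (w = -4*(-½) = 2)
r(q, k) = -18 (r(q, k) = 9*(-3*0 - 1*2) = 9*(0 - 2) = 9*(-2) = -18)
-672*(r(2, -4) - 4) = -672*(-18 - 4) = -672*(-22) = -112*(-132) = 14784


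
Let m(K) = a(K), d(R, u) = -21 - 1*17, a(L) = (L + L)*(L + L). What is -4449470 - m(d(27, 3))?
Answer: -4455246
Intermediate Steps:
a(L) = 4*L**2 (a(L) = (2*L)*(2*L) = 4*L**2)
d(R, u) = -38 (d(R, u) = -21 - 17 = -38)
m(K) = 4*K**2
-4449470 - m(d(27, 3)) = -4449470 - 4*(-38)**2 = -4449470 - 4*1444 = -4449470 - 1*5776 = -4449470 - 5776 = -4455246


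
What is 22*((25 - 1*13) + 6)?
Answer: 396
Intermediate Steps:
22*((25 - 1*13) + 6) = 22*((25 - 13) + 6) = 22*(12 + 6) = 22*18 = 396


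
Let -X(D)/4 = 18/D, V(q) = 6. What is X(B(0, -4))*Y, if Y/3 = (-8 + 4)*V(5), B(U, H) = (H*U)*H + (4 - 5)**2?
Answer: 5184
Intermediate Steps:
B(U, H) = 1 + U*H**2 (B(U, H) = U*H**2 + (-1)**2 = U*H**2 + 1 = 1 + U*H**2)
X(D) = -72/D
Y = -72 (Y = 3*((-8 + 4)*6) = 3*(-4*6) = 3*(-24) = -72)
X(B(0, -4))*Y = -72/(1 + 0*(-4)**2)*(-72) = -72/(1 + 0*16)*(-72) = -72/(1 + 0)*(-72) = -72/1*(-72) = -72*1*(-72) = -72*(-72) = 5184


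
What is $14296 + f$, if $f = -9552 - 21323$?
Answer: $-16579$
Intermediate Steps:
$f = -30875$ ($f = -9552 - 21323 = -30875$)
$14296 + f = 14296 - 30875 = -16579$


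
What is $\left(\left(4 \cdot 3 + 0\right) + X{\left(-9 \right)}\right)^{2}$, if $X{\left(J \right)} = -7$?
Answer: $25$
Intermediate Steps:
$\left(\left(4 \cdot 3 + 0\right) + X{\left(-9 \right)}\right)^{2} = \left(\left(4 \cdot 3 + 0\right) - 7\right)^{2} = \left(\left(12 + 0\right) - 7\right)^{2} = \left(12 - 7\right)^{2} = 5^{2} = 25$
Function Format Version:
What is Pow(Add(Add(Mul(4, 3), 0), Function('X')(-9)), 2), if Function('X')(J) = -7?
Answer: 25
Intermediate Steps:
Pow(Add(Add(Mul(4, 3), 0), Function('X')(-9)), 2) = Pow(Add(Add(Mul(4, 3), 0), -7), 2) = Pow(Add(Add(12, 0), -7), 2) = Pow(Add(12, -7), 2) = Pow(5, 2) = 25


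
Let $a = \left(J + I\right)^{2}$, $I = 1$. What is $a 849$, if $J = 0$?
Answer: $849$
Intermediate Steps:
$a = 1$ ($a = \left(0 + 1\right)^{2} = 1^{2} = 1$)
$a 849 = 1 \cdot 849 = 849$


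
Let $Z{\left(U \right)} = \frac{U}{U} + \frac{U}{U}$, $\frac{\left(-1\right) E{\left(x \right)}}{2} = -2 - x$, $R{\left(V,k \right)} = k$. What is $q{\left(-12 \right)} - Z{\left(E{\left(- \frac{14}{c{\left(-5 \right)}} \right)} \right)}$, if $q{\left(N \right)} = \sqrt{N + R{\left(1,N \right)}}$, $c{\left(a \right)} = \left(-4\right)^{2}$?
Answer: $-2 + 2 i \sqrt{6} \approx -2.0 + 4.899 i$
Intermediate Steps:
$c{\left(a \right)} = 16$
$E{\left(x \right)} = 4 + 2 x$ ($E{\left(x \right)} = - 2 \left(-2 - x\right) = 4 + 2 x$)
$q{\left(N \right)} = \sqrt{2} \sqrt{N}$ ($q{\left(N \right)} = \sqrt{N + N} = \sqrt{2 N} = \sqrt{2} \sqrt{N}$)
$Z{\left(U \right)} = 2$ ($Z{\left(U \right)} = 1 + 1 = 2$)
$q{\left(-12 \right)} - Z{\left(E{\left(- \frac{14}{c{\left(-5 \right)}} \right)} \right)} = \sqrt{2} \sqrt{-12} - 2 = \sqrt{2} \cdot 2 i \sqrt{3} - 2 = 2 i \sqrt{6} - 2 = -2 + 2 i \sqrt{6}$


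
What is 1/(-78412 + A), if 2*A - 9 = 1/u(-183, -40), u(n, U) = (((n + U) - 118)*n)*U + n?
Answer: -2496303/195728877473 ≈ -1.2754e-5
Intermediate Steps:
u(n, U) = n + U*n*(-118 + U + n) (u(n, U) = (((U + n) - 118)*n)*U + n = ((-118 + U + n)*n)*U + n = (n*(-118 + U + n))*U + n = U*n*(-118 + U + n) + n = n + U*n*(-118 + U + n))
A = 11233363/2496303 (A = 9/2 + 1/(2*((-183*(1 + (-40)² - 118*(-40) - 40*(-183))))) = 9/2 + 1/(2*((-183*(1 + 1600 + 4720 + 7320)))) = 9/2 + 1/(2*((-183*13641))) = 9/2 + (½)/(-2496303) = 9/2 + (½)*(-1/2496303) = 9/2 - 1/4992606 = 11233363/2496303 ≈ 4.5000)
1/(-78412 + A) = 1/(-78412 + 11233363/2496303) = 1/(-195728877473/2496303) = -2496303/195728877473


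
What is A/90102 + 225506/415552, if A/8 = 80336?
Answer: 71847206347/9360516576 ≈ 7.6756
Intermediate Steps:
A = 642688 (A = 8*80336 = 642688)
A/90102 + 225506/415552 = 642688/90102 + 225506/415552 = 642688*(1/90102) + 225506*(1/415552) = 321344/45051 + 112753/207776 = 71847206347/9360516576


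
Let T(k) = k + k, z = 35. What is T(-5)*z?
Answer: -350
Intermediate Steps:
T(k) = 2*k
T(-5)*z = (2*(-5))*35 = -10*35 = -350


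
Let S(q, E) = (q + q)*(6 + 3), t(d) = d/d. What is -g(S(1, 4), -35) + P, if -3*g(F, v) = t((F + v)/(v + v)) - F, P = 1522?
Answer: 4549/3 ≈ 1516.3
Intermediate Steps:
t(d) = 1
S(q, E) = 18*q (S(q, E) = (2*q)*9 = 18*q)
g(F, v) = -⅓ + F/3 (g(F, v) = -(1 - F)/3 = -⅓ + F/3)
-g(S(1, 4), -35) + P = -(-⅓ + (18*1)/3) + 1522 = -(-⅓ + (⅓)*18) + 1522 = -(-⅓ + 6) + 1522 = -1*17/3 + 1522 = -17/3 + 1522 = 4549/3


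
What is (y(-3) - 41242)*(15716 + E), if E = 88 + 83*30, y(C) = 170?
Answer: -751371168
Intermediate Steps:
E = 2578 (E = 88 + 2490 = 2578)
(y(-3) - 41242)*(15716 + E) = (170 - 41242)*(15716 + 2578) = -41072*18294 = -751371168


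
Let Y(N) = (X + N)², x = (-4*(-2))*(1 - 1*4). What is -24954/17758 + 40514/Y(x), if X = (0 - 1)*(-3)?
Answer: 354221449/3915639 ≈ 90.463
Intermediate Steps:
X = 3 (X = -1*(-3) = 3)
x = -24 (x = 8*(1 - 4) = 8*(-3) = -24)
Y(N) = (3 + N)²
-24954/17758 + 40514/Y(x) = -24954/17758 + 40514/((3 - 24)²) = -24954*1/17758 + 40514/((-21)²) = -12477/8879 + 40514/441 = 354221449/3915639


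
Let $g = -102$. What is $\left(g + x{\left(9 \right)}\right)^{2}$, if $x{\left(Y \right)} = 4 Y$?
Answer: $4356$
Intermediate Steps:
$\left(g + x{\left(9 \right)}\right)^{2} = \left(-102 + 4 \cdot 9\right)^{2} = \left(-102 + 36\right)^{2} = \left(-66\right)^{2} = 4356$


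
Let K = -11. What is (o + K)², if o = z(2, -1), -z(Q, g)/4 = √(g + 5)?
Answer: 361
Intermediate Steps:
z(Q, g) = -4*√(5 + g) (z(Q, g) = -4*√(g + 5) = -4*√(5 + g))
o = -8 (o = -4*√(5 - 1) = -4*√4 = -4*2 = -8)
(o + K)² = (-8 - 11)² = (-19)² = 361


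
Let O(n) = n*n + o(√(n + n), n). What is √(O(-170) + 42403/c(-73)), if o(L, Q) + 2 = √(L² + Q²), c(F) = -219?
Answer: √(1376690721 + 191844*√1785)/219 ≈ 169.92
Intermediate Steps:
o(L, Q) = -2 + √(L² + Q²)
O(n) = -2 + n² + √(n² + 2*n) (O(n) = n*n + (-2 + √((√(n + n))² + n²)) = n² + (-2 + √((√(2*n))² + n²)) = n² + (-2 + √((√2*√n)² + n²)) = n² + (-2 + √(2*n + n²)) = n² + (-2 + √(n² + 2*n)) = -2 + n² + √(n² + 2*n))
√(O(-170) + 42403/c(-73)) = √((-2 + (-170)² + √(-170*(2 - 170))) + 42403/(-219)) = √((-2 + 28900 + √(-170*(-168))) + 42403*(-1/219)) = √((-2 + 28900 + √28560) - 42403/219) = √((-2 + 28900 + 4*√1785) - 42403/219) = √((28898 + 4*√1785) - 42403/219) = √(6286259/219 + 4*√1785)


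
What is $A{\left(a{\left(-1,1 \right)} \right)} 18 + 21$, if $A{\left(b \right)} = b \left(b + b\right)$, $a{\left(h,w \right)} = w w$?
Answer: $57$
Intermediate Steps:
$a{\left(h,w \right)} = w^{2}$
$A{\left(b \right)} = 2 b^{2}$ ($A{\left(b \right)} = b 2 b = 2 b^{2}$)
$A{\left(a{\left(-1,1 \right)} \right)} 18 + 21 = 2 \left(1^{2}\right)^{2} \cdot 18 + 21 = 2 \cdot 1^{2} \cdot 18 + 21 = 2 \cdot 1 \cdot 18 + 21 = 2 \cdot 18 + 21 = 36 + 21 = 57$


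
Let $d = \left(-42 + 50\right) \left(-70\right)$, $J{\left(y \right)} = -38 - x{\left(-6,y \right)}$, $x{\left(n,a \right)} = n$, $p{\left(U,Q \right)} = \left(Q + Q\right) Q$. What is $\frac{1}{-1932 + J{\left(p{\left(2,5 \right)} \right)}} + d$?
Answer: $- \frac{1099841}{1964} \approx -560.0$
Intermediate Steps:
$p{\left(U,Q \right)} = 2 Q^{2}$ ($p{\left(U,Q \right)} = 2 Q Q = 2 Q^{2}$)
$J{\left(y \right)} = -32$ ($J{\left(y \right)} = -38 - -6 = -38 + 6 = -32$)
$d = -560$ ($d = 8 \left(-70\right) = -560$)
$\frac{1}{-1932 + J{\left(p{\left(2,5 \right)} \right)}} + d = \frac{1}{-1932 - 32} - 560 = \frac{1}{-1964} - 560 = - \frac{1}{1964} - 560 = - \frac{1099841}{1964}$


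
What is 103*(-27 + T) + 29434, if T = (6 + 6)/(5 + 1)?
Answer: 26859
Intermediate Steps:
T = 2 (T = 12/6 = (⅙)*12 = 2)
103*(-27 + T) + 29434 = 103*(-27 + 2) + 29434 = 103*(-25) + 29434 = -2575 + 29434 = 26859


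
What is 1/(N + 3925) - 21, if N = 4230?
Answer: -171254/8155 ≈ -21.000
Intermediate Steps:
1/(N + 3925) - 21 = 1/(4230 + 3925) - 21 = 1/8155 - 21 = -171254/8155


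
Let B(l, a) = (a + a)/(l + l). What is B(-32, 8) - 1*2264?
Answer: -9057/4 ≈ -2264.3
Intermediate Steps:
B(l, a) = a/l (B(l, a) = (2*a)/((2*l)) = (2*a)*(1/(2*l)) = a/l)
B(-32, 8) - 1*2264 = 8/(-32) - 1*2264 = 8*(-1/32) - 2264 = -1/4 - 2264 = -9057/4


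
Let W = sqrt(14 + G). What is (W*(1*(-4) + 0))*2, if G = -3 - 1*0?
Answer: -8*sqrt(11) ≈ -26.533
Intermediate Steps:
G = -3 (G = -3 + 0 = -3)
W = sqrt(11) (W = sqrt(14 - 3) = sqrt(11) ≈ 3.3166)
(W*(1*(-4) + 0))*2 = (sqrt(11)*(1*(-4) + 0))*2 = (sqrt(11)*(-4 + 0))*2 = (sqrt(11)*(-4))*2 = -4*sqrt(11)*2 = -8*sqrt(11)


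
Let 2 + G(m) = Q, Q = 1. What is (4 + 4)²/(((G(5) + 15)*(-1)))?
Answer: -32/7 ≈ -4.5714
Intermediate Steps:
G(m) = -1 (G(m) = -2 + 1 = -1)
(4 + 4)²/(((G(5) + 15)*(-1))) = (4 + 4)²/(((-1 + 15)*(-1))) = 8²/((14*(-1))) = 64/(-14) = 64*(-1/14) = -32/7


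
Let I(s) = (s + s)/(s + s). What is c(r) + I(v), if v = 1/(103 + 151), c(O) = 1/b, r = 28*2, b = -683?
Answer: 682/683 ≈ 0.99854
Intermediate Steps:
r = 56
c(O) = -1/683 (c(O) = 1/(-683) = -1/683)
v = 1/254 ≈ 0.0039370
I(s) = 1 (I(s) = (2*s)/((2*s)) = (2*s)*(1/(2*s)) = 1)
c(r) + I(v) = -1/683 + 1 = 682/683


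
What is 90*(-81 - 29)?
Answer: -9900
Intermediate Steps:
90*(-81 - 29) = 90*(-110) = -9900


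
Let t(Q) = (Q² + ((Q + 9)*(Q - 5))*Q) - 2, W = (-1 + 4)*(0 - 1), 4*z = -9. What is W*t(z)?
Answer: -21729/64 ≈ -339.52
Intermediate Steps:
z = -9/4 (z = (¼)*(-9) = -9/4 ≈ -2.2500)
W = -3 (W = 3*(-1) = -3)
t(Q) = -2 + Q² + Q*(-5 + Q)*(9 + Q) (t(Q) = (Q² + ((9 + Q)*(-5 + Q))*Q) - 2 = (Q² + ((-5 + Q)*(9 + Q))*Q) - 2 = (Q² + Q*(-5 + Q)*(9 + Q)) - 2 = -2 + Q² + Q*(-5 + Q)*(9 + Q))
W*t(z) = -3*(-2 + (-9/4)³ - 45*(-9/4) + 5*(-9/4)²) = -3*(-2 - 729/64 + 405/4 + 5*(81/16)) = -3*(-2 - 729/64 + 405/4 + 405/16) = -3*7243/64 = -21729/64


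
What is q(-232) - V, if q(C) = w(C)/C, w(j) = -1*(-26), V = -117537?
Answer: 13634279/116 ≈ 1.1754e+5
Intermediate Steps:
w(j) = 26
q(C) = 26/C
q(-232) - V = 26/(-232) - 1*(-117537) = 26*(-1/232) + 117537 = -13/116 + 117537 = 13634279/116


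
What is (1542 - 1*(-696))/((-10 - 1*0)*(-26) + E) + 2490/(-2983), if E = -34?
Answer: 3056607/337079 ≈ 9.0679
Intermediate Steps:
(1542 - 1*(-696))/((-10 - 1*0)*(-26) + E) + 2490/(-2983) = (1542 - 1*(-696))/((-10 - 1*0)*(-26) - 34) + 2490/(-2983) = (1542 + 696)/((-10 + 0)*(-26) - 34) + 2490*(-1/2983) = 2238/(-10*(-26) - 34) - 2490/2983 = 2238/(260 - 34) - 2490/2983 = 2238/226 - 2490/2983 = 2238*(1/226) - 2490/2983 = 1119/113 - 2490/2983 = 3056607/337079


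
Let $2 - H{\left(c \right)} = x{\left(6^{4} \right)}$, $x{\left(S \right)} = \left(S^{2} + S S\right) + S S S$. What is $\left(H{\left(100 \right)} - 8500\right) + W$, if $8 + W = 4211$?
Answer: $-2180145863$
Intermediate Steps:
$W = 4203$ ($W = -8 + 4211 = 4203$)
$x{\left(S \right)} = S^{3} + 2 S^{2}$ ($x{\left(S \right)} = \left(S^{2} + S^{2}\right) + S^{2} S = 2 S^{2} + S^{3} = S^{3} + 2 S^{2}$)
$H{\left(c \right)} = -2180141566$ ($H{\left(c \right)} = 2 - \left(6^{4}\right)^{2} \left(2 + 6^{4}\right) = 2 - 1296^{2} \left(2 + 1296\right) = 2 - 1679616 \cdot 1298 = 2 - 2180141568 = -2180141566$)
$\left(H{\left(100 \right)} - 8500\right) + W = \left(-2180141566 - 8500\right) + 4203 = -2180150066 + 4203 = -2180145863$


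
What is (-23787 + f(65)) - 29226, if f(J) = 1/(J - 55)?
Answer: -530129/10 ≈ -53013.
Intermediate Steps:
f(J) = 1/(-55 + J)
(-23787 + f(65)) - 29226 = (-23787 + 1/(-55 + 65)) - 29226 = (-23787 + 1/10) - 29226 = -237869/10 - 29226 = -530129/10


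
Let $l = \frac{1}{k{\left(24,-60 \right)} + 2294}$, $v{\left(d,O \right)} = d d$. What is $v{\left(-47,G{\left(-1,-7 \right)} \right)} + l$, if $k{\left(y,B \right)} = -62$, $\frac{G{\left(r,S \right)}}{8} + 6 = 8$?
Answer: $\frac{4930489}{2232} \approx 2209.0$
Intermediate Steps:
$G{\left(r,S \right)} = 16$ ($G{\left(r,S \right)} = -48 + 8 \cdot 8 = -48 + 64 = 16$)
$v{\left(d,O \right)} = d^{2}$
$l = \frac{1}{2232}$ ($l = \frac{1}{-62 + 2294} = \frac{1}{2232} \approx 0.00044803$)
$v{\left(-47,G{\left(-1,-7 \right)} \right)} + l = \left(-47\right)^{2} + \frac{1}{2232} = 2209 + \frac{1}{2232} = \frac{4930489}{2232}$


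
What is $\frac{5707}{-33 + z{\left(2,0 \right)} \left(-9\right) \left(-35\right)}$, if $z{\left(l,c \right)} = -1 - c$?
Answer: $- \frac{5707}{348} \approx -16.399$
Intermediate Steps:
$\frac{5707}{-33 + z{\left(2,0 \right)} \left(-9\right) \left(-35\right)} = \frac{5707}{-33 + \left(-1 - 0\right) \left(-9\right) \left(-35\right)} = \frac{5707}{-33 + \left(-1 + 0\right) \left(-9\right) \left(-35\right)} = \frac{5707}{-33 + \left(-1\right) \left(-9\right) \left(-35\right)} = \frac{5707}{-33 + 9 \left(-35\right)} = \frac{5707}{-33 - 315} = \frac{5707}{-348} = 5707 \left(- \frac{1}{348}\right) = - \frac{5707}{348}$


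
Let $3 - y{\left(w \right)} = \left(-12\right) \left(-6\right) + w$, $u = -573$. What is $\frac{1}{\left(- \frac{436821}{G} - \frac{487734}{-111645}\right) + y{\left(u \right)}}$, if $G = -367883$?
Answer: $\frac{13690765845}{6976211961769} \approx 0.0019625$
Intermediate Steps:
$y{\left(w \right)} = -69 - w$ ($y{\left(w \right)} = 3 - \left(\left(-12\right) \left(-6\right) + w\right) = 3 - \left(72 + w\right) = -69 - w$)
$\frac{1}{\left(- \frac{436821}{G} - \frac{487734}{-111645}\right) + y{\left(u \right)}} = \frac{1}{\left(- \frac{436821}{-367883} - \frac{487734}{-111645}\right) - -504} = \frac{1}{\left(\left(-436821\right) \left(- \frac{1}{367883}\right) - - \frac{162578}{37215}\right) + \left(-69 + 573\right)} = \frac{1}{\left(\frac{436821}{367883} + \frac{162578}{37215}\right) + 504} = \frac{1}{\frac{76065975889}{13690765845} + 504} = \frac{1}{\frac{6976211961769}{13690765845}} = \frac{13690765845}{6976211961769}$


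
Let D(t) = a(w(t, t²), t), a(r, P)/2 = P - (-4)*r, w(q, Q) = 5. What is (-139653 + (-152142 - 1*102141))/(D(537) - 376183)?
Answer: 131312/125023 ≈ 1.0503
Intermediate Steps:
a(r, P) = 2*P + 8*r (a(r, P) = 2*(P - (-4)*r) = 2*(P + 4*r) = 2*P + 8*r)
D(t) = 40 + 2*t (D(t) = 2*t + 8*5 = 2*t + 40 = 40 + 2*t)
(-139653 + (-152142 - 1*102141))/(D(537) - 376183) = (-139653 + (-152142 - 1*102141))/((40 + 2*537) - 376183) = (-139653 + (-152142 - 102141))/((40 + 1074) - 376183) = (-139653 - 254283)/(1114 - 376183) = -393936/(-375069) = -393936*(-1/375069) = 131312/125023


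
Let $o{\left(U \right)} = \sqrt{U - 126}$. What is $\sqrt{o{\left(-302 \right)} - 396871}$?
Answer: $\sqrt{-396871 + 2 i \sqrt{107}} \approx 0.016 + 629.98 i$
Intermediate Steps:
$o{\left(U \right)} = \sqrt{-126 + U}$
$\sqrt{o{\left(-302 \right)} - 396871} = \sqrt{\sqrt{-126 - 302} - 396871} = \sqrt{\sqrt{-428} - 396871} = \sqrt{2 i \sqrt{107} - 396871} = \sqrt{-396871 + 2 i \sqrt{107}}$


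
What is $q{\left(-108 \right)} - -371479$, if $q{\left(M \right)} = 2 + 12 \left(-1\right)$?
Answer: $371469$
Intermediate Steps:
$q{\left(M \right)} = -10$ ($q{\left(M \right)} = 2 - 12 = -10$)
$q{\left(-108 \right)} - -371479 = -10 - -371479 = -10 + 371479 = 371469$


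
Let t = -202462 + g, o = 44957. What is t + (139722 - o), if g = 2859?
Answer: -104838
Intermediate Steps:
t = -199603 (t = -202462 + 2859 = -199603)
t + (139722 - o) = -199603 + (139722 - 1*44957) = -199603 + (139722 - 44957) = -199603 + 94765 = -104838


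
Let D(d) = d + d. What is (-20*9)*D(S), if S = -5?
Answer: 1800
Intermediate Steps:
D(d) = 2*d
(-20*9)*D(S) = (-20*9)*(2*(-5)) = -180*(-10) = 1800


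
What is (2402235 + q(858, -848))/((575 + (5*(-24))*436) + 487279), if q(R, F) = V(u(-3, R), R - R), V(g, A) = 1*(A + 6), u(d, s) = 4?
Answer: 800747/145178 ≈ 5.5156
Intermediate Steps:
V(g, A) = 6 + A (V(g, A) = 1*(6 + A) = 6 + A)
q(R, F) = 6 (q(R, F) = 6 + (R - R) = 6 + 0 = 6)
(2402235 + q(858, -848))/((575 + (5*(-24))*436) + 487279) = (2402235 + 6)/((575 + (5*(-24))*436) + 487279) = 2402241/((575 - 120*436) + 487279) = 2402241/((575 - 52320) + 487279) = 2402241/(-51745 + 487279) = 2402241/435534 = 2402241*(1/435534) = 800747/145178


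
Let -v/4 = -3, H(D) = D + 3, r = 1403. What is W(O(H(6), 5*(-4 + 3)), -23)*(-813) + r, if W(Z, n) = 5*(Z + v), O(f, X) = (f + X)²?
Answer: -112417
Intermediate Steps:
H(D) = 3 + D
v = 12 (v = -4*(-3) = 12)
O(f, X) = (X + f)²
W(Z, n) = 60 + 5*Z (W(Z, n) = 5*(Z + 12) = 5*(12 + Z) = 60 + 5*Z)
W(O(H(6), 5*(-4 + 3)), -23)*(-813) + r = (60 + 5*(5*(-4 + 3) + (3 + 6))²)*(-813) + 1403 = (60 + 5*(5*(-1) + 9)²)*(-813) + 1403 = (60 + 5*(-5 + 9)²)*(-813) + 1403 = (60 + 5*4²)*(-813) + 1403 = (60 + 5*16)*(-813) + 1403 = (60 + 80)*(-813) + 1403 = 140*(-813) + 1403 = -113820 + 1403 = -112417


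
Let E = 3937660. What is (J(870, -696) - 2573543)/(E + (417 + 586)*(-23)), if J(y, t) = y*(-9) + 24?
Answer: -2581349/3914591 ≈ -0.65942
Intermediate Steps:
J(y, t) = 24 - 9*y (J(y, t) = -9*y + 24 = 24 - 9*y)
(J(870, -696) - 2573543)/(E + (417 + 586)*(-23)) = ((24 - 9*870) - 2573543)/(3937660 + (417 + 586)*(-23)) = ((24 - 7830) - 2573543)/(3937660 + 1003*(-23)) = (-7806 - 2573543)/(3937660 - 23069) = -2581349/3914591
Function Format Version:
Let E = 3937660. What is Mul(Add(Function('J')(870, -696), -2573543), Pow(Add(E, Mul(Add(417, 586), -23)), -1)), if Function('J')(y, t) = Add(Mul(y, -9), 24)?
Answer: Rational(-2581349, 3914591) ≈ -0.65942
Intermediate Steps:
Function('J')(y, t) = Add(24, Mul(-9, y)) (Function('J')(y, t) = Add(Mul(-9, y), 24) = Add(24, Mul(-9, y)))
Mul(Add(Function('J')(870, -696), -2573543), Pow(Add(E, Mul(Add(417, 586), -23)), -1)) = Mul(Add(Add(24, Mul(-9, 870)), -2573543), Pow(Add(3937660, Mul(Add(417, 586), -23)), -1)) = Mul(Add(Add(24, -7830), -2573543), Pow(Add(3937660, Mul(1003, -23)), -1)) = Mul(Add(-7806, -2573543), Pow(Add(3937660, -23069), -1)) = Mul(-2581349, Pow(3914591, -1)) = Mul(-2581349, Rational(1, 3914591)) = Rational(-2581349, 3914591)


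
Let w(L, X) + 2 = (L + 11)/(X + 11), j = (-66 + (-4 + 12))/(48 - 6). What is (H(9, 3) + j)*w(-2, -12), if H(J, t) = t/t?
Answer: 88/21 ≈ 4.1905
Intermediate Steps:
j = -29/21 (j = (-66 + 8)/42 = -58*1/42 = -29/21 ≈ -1.3810)
w(L, X) = -2 + (11 + L)/(11 + X) (w(L, X) = -2 + (L + 11)/(X + 11) = -2 + (11 + L)/(11 + X))
H(J, t) = 1
(H(9, 3) + j)*w(-2, -12) = (1 - 29/21)*((-11 - 2 - 2*(-12))/(11 - 12)) = -8*(-11 - 2 + 24)/(21*(-1)) = -(-8)*11/21 = -8/21*(-11) = 88/21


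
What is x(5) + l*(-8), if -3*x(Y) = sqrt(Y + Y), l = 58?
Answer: -464 - sqrt(10)/3 ≈ -465.05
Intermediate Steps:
x(Y) = -sqrt(2)*sqrt(Y)/3 (x(Y) = -sqrt(Y + Y)/3 = -sqrt(2)*sqrt(Y)/3)
x(5) + l*(-8) = -sqrt(2)*sqrt(5)/3 + 58*(-8) = -sqrt(10)/3 - 464 = -464 - sqrt(10)/3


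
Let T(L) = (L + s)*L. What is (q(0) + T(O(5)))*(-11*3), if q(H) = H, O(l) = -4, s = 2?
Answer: -264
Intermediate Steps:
T(L) = L*(2 + L) (T(L) = (L + 2)*L = (2 + L)*L = L*(2 + L))
(q(0) + T(O(5)))*(-11*3) = (0 - 4*(2 - 4))*(-11*3) = (0 - 4*(-2))*(-33) = (0 + 8)*(-33) = 8*(-33) = -264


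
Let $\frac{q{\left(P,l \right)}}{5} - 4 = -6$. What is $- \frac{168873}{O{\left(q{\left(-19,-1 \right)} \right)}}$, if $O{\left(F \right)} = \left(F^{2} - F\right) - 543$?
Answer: $\frac{168873}{433} \approx 390.01$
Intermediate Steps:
$q{\left(P,l \right)} = -10$ ($q{\left(P,l \right)} = 20 + 5 \left(-6\right) = 20 - 30 = -10$)
$O{\left(F \right)} = -543 + F^{2} - F$
$- \frac{168873}{O{\left(q{\left(-19,-1 \right)} \right)}} = - \frac{168873}{-543 + \left(-10\right)^{2} - -10} = - \frac{168873}{-543 + 100 + 10} = - \frac{168873}{-433} = \left(-168873\right) \left(- \frac{1}{433}\right) = \frac{168873}{433}$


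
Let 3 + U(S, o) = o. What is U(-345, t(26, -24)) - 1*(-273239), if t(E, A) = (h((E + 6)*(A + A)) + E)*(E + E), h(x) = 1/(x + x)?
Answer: 210883571/768 ≈ 2.7459e+5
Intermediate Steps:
h(x) = 1/(2*x)
t(E, A) = 2*E*(E + 1/(4*A*(6 + E))) (t(E, A) = (1/(2*(((E + 6)*(A + A)))) + E)*(E + E) = (1/(2*(((6 + E)*(2*A)))) + E)*(2*E) = (1/(2*((2*A*(6 + E)))) + E)*(2*E) = ((1/(2*A*(6 + E)))/2 + E)*(2*E) = (1/(4*A*(6 + E)) + E)*(2*E) = (E + 1/(4*A*(6 + E)))*(2*E) = 2*E*(E + 1/(4*A*(6 + E))))
U(S, o) = -3 + o
U(-345, t(26, -24)) - 1*(-273239) = (-3 + (1/2)*26*(1 + 4*(-24)*26*(6 + 26))/(-24*(6 + 26))) - 1*(-273239) = (-3 + (1/2)*26*(-1/24)*(1 + 4*(-24)*26*32)/32) + 273239 = (-3 + (1/2)*26*(-1/24)*(1/32)*(1 - 79872)) + 273239 = (-3 + (1/2)*26*(-1/24)*(1/32)*(-79871)) + 273239 = (-3 + 1038323/768) + 273239 = 1036019/768 + 273239 = 210883571/768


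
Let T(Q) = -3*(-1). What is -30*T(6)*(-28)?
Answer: 2520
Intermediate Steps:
T(Q) = 3
-30*T(6)*(-28) = -30*3*(-28) = -90*(-28) = 2520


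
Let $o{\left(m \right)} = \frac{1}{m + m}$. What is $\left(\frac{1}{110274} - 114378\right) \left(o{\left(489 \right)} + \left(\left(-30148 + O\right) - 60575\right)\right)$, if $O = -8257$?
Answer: $\frac{1220961377383633669}{107847972} \approx 1.1321 \cdot 10^{10}$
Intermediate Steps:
$o{\left(m \right)} = \frac{1}{2 m}$
$\left(\frac{1}{110274} - 114378\right) \left(o{\left(489 \right)} + \left(\left(-30148 + O\right) - 60575\right)\right) = \left(\frac{1}{110274} - 114378\right) \left(\frac{1}{2 \cdot 489} - 98980\right) = \left(\frac{1}{110274} - 114378\right) \left(\frac{1}{2} \cdot \frac{1}{489} - 98980\right) = - \frac{12612919571 \left(\frac{1}{978} - 98980\right)}{110274} = \left(- \frac{12612919571}{110274}\right) \left(- \frac{96802439}{978}\right) = \frac{1220961377383633669}{107847972}$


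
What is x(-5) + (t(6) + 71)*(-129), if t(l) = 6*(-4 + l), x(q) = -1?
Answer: -10708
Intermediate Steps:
t(l) = -24 + 6*l
x(-5) + (t(6) + 71)*(-129) = -1 + ((-24 + 6*6) + 71)*(-129) = -1 + ((-24 + 36) + 71)*(-129) = -1 + (12 + 71)*(-129) = -1 + 83*(-129) = -1 - 10707 = -10708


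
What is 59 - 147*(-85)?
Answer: 12554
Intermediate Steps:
59 - 147*(-85) = 59 + 12495 = 12554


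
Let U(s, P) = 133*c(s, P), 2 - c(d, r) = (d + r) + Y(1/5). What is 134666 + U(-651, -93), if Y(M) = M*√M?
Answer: 233884 - 133*√5/25 ≈ 2.3387e+5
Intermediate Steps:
Y(M) = M^(3/2)
c(d, r) = 2 - d - r - √5/25 (c(d, r) = 2 - ((d + r) + (1/5)^(3/2)) = 2 - ((d + r) + (⅕)^(3/2)) = 2 - ((d + r) + √5/25) = 2 - (d + r + √5/25) = 2 + (-d - r - √5/25) = 2 - d - r - √5/25)
U(s, P) = 266 - 133*P - 133*s - 133*√5/25 (U(s, P) = 133*(2 - s - P - √5/25) = 133*(2 - P - s - √5/25) = 266 - 133*P - 133*s - 133*√5/25)
134666 + U(-651, -93) = 134666 + (266 - 133*(-93) - 133*(-651) - 133*√5/25) = 134666 + (266 + 12369 + 86583 - 133*√5/25) = 134666 + (99218 - 133*√5/25) = 233884 - 133*√5/25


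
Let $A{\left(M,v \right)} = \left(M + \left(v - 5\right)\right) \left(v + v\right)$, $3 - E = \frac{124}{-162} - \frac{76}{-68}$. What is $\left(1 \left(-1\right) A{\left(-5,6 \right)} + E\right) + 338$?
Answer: $\frac{535168}{1377} \approx 388.65$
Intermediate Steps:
$E = \frac{3646}{1377}$ ($E = 3 - \left(\frac{124}{-162} - \frac{76}{-68}\right) = 3 - \left(124 \left(- \frac{1}{162}\right) - - \frac{19}{17}\right) = 3 - \left(- \frac{62}{81} + \frac{19}{17}\right) = 3 - \frac{485}{1377} = \frac{3646}{1377} \approx 2.6478$)
$A{\left(M,v \right)} = 2 v \left(-5 + M + v\right)$ ($A{\left(M,v \right)} = \left(M + \left(v - 5\right)\right) 2 v = \left(M + \left(-5 + v\right)\right) 2 v = \left(-5 + M + v\right) 2 v = 2 v \left(-5 + M + v\right)$)
$\left(1 \left(-1\right) A{\left(-5,6 \right)} + E\right) + 338 = \left(1 \left(-1\right) 2 \cdot 6 \left(-5 - 5 + 6\right) + \frac{3646}{1377}\right) + 338 = \left(- 2 \cdot 6 \left(-4\right) + \frac{3646}{1377}\right) + 338 = \left(\left(-1\right) \left(-48\right) + \frac{3646}{1377}\right) + 338 = \left(48 + \frac{3646}{1377}\right) + 338 = \frac{69742}{1377} + 338 = \frac{535168}{1377}$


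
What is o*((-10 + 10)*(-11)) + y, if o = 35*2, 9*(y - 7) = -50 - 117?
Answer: -104/9 ≈ -11.556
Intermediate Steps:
y = -104/9 (y = 7 + (-50 - 117)/9 = 7 + (⅑)*(-167) = 7 - 167/9 = -104/9 ≈ -11.556)
o = 70
o*((-10 + 10)*(-11)) + y = 70*((-10 + 10)*(-11)) - 104/9 = 70*(0*(-11)) - 104/9 = 70*0 - 104/9 = 0 - 104/9 = -104/9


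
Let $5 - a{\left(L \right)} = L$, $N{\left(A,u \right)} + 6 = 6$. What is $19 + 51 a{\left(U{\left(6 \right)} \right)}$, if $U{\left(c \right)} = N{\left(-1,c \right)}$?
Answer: $274$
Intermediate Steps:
$N{\left(A,u \right)} = 0$ ($N{\left(A,u \right)} = -6 + 6 = 0$)
$U{\left(c \right)} = 0$
$a{\left(L \right)} = 5 - L$
$19 + 51 a{\left(U{\left(6 \right)} \right)} = 19 + 51 \left(5 - 0\right) = 19 + 51 \left(5 + 0\right) = 19 + 51 \cdot 5 = 19 + 255 = 274$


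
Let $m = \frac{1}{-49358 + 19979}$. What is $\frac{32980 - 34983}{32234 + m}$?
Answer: $- \frac{58846137}{947002685} \approx -0.062139$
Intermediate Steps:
$m = - \frac{1}{29379}$ ($m = \frac{1}{-29379} = - \frac{1}{29379} \approx -3.4038 \cdot 10^{-5}$)
$\frac{32980 - 34983}{32234 + m} = \frac{32980 - 34983}{32234 - \frac{1}{29379}} = - \frac{2003}{\frac{947002685}{29379}} = \left(-2003\right) \frac{29379}{947002685} = - \frac{58846137}{947002685}$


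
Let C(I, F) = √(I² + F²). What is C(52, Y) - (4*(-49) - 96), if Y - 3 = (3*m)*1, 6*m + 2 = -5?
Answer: 292 + √10817/2 ≈ 344.00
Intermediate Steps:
m = -7/6 (m = -⅓ + (⅙)*(-5) = -⅓ - ⅚ = -7/6 ≈ -1.1667)
Y = -½ (Y = 3 + (3*(-7/6))*1 = 3 - 7/2*1 = 3 - 7/2 = -½ ≈ -0.50000)
C(I, F) = √(F² + I²)
C(52, Y) - (4*(-49) - 96) = √((-½)² + 52²) - (4*(-49) - 96) = √(¼ + 2704) - (-196 - 96) = √(10817/4) - 1*(-292) = √10817/2 + 292 = 292 + √10817/2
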